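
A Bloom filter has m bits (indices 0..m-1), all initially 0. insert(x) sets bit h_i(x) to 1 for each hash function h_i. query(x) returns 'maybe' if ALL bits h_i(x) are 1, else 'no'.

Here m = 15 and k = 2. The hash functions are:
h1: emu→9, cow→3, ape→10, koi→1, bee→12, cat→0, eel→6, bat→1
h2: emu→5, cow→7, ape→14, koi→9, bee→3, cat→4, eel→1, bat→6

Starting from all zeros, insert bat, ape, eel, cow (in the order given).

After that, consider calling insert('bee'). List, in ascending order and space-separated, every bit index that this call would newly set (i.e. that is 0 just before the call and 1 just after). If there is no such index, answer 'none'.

Start: bits=000000000000000
After insert 'bat': sets bits 1 6 -> bits=010000100000000
After insert 'ape': sets bits 10 14 -> bits=010000100010001
After insert 'eel': sets bits 1 6 -> bits=010000100010001
After insert 'cow': sets bits 3 7 -> bits=010100110010001
insert 'bee' would touch bits 3 12; currently bit3=1, bit12=0
Bits that are 0 among those (would change 0->1): 12

Answer: 12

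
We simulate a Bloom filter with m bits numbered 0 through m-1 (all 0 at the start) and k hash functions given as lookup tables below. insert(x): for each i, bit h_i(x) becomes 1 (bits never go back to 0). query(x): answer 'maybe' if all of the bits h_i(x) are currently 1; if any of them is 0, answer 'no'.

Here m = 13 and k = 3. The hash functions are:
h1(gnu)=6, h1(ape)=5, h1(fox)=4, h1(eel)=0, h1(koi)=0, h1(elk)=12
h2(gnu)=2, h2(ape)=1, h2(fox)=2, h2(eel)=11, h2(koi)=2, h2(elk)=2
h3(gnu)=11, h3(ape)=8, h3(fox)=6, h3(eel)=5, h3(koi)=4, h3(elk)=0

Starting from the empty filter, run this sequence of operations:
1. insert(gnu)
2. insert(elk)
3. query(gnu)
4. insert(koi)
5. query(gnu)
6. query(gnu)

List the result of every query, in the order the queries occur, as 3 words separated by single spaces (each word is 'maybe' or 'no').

Start: bits=0000000000000
Op 1: insert gnu -> sets bits 2 6 11 -> bits=0010001000010
Op 2: insert elk -> sets bits 0 2 12 -> bits=1010001000011
Op 3: query gnu -> checks bit2=1, bit6=1, bit11=1 (all 1) -> maybe
Op 4: insert koi -> sets bits 0 2 4 -> bits=1010101000011
Op 5: query gnu -> checks bit2=1, bit6=1, bit11=1 (all 1) -> maybe
Op 6: query gnu -> checks bit2=1, bit6=1, bit11=1 (all 1) -> maybe
Query results in order: maybe maybe maybe

Answer: maybe maybe maybe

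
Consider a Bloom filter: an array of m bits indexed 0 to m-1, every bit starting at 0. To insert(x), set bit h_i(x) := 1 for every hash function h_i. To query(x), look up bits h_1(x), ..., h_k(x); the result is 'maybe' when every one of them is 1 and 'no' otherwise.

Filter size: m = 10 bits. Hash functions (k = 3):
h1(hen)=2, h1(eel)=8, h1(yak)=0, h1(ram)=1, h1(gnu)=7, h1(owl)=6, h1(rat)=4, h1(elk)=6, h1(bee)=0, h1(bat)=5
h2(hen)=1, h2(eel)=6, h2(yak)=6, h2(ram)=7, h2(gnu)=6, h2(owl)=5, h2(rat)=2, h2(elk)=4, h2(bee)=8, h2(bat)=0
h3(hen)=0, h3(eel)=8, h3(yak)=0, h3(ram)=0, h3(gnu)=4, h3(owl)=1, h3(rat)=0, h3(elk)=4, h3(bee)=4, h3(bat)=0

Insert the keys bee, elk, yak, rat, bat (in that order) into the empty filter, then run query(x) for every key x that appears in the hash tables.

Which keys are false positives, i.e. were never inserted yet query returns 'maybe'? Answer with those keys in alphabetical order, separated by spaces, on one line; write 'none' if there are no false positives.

Start: bits=0000000000
After insert 'bee': sets bits 0 4 8 -> bits=1000100010
After insert 'elk': sets bits 4 6 -> bits=1000101010
After insert 'yak': sets bits 0 6 -> bits=1000101010
After insert 'rat': sets bits 0 2 4 -> bits=1010101010
After insert 'bat': sets bits 0 5 -> bits=1010111010
Not inserted: eel gnu hen owl ram — query each against bits=1010111010:
query eel: checks bit6=1, bit8=1 (all 1) -> maybe => FALSE POSITIVE
query gnu: checks bit4=1, bit6=1, bit7=0 (has a 0) -> no => not a false positive
query hen: checks bit0=1, bit1=0, bit2=1 (has a 0) -> no => not a false positive
query owl: checks bit1=0, bit5=1, bit6=1 (has a 0) -> no => not a false positive
query ram: checks bit0=1, bit1=0, bit7=0 (has a 0) -> no => not a false positive
False positives (alphabetical): eel

Answer: eel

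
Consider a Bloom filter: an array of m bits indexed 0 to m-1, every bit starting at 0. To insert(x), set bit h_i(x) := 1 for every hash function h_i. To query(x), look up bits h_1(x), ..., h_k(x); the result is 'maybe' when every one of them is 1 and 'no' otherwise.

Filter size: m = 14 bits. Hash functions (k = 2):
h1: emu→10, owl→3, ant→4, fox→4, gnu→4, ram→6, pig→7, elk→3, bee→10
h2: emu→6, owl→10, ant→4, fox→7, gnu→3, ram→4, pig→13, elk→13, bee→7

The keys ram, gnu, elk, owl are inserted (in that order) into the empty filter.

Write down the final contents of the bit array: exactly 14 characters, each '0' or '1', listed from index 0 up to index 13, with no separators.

Start: bits=00000000000000
After insert 'ram': sets bits 4 6 -> bits=00001010000000
After insert 'gnu': sets bits 3 4 -> bits=00011010000000
After insert 'elk': sets bits 3 13 -> bits=00011010000001
After insert 'owl': sets bits 3 10 -> bits=00011010001001

Answer: 00011010001001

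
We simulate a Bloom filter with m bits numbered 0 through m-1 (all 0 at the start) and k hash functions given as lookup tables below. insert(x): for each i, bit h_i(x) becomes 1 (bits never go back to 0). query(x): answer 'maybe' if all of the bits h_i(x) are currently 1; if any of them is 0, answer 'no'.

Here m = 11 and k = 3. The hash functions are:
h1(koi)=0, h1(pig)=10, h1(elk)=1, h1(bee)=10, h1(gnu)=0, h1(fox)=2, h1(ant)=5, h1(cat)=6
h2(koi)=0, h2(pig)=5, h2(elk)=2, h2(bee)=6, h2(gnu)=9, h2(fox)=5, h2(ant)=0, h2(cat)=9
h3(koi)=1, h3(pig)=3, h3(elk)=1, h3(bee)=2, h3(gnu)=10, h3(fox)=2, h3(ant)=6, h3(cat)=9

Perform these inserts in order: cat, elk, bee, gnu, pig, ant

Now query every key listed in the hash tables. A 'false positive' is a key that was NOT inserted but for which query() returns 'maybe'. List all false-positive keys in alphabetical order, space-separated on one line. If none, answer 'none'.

Answer: fox koi

Derivation:
Start: bits=00000000000
After insert 'cat': sets bits 6 9 -> bits=00000010010
After insert 'elk': sets bits 1 2 -> bits=01100010010
After insert 'bee': sets bits 2 6 10 -> bits=01100010011
After insert 'gnu': sets bits 0 9 10 -> bits=11100010011
After insert 'pig': sets bits 3 5 10 -> bits=11110110011
After insert 'ant': sets bits 0 5 6 -> bits=11110110011
Not inserted: fox koi — query each against bits=11110110011:
query fox: checks bit2=1, bit5=1 (all 1) -> maybe => FALSE POSITIVE
query koi: checks bit0=1, bit1=1 (all 1) -> maybe => FALSE POSITIVE
False positives (alphabetical): fox koi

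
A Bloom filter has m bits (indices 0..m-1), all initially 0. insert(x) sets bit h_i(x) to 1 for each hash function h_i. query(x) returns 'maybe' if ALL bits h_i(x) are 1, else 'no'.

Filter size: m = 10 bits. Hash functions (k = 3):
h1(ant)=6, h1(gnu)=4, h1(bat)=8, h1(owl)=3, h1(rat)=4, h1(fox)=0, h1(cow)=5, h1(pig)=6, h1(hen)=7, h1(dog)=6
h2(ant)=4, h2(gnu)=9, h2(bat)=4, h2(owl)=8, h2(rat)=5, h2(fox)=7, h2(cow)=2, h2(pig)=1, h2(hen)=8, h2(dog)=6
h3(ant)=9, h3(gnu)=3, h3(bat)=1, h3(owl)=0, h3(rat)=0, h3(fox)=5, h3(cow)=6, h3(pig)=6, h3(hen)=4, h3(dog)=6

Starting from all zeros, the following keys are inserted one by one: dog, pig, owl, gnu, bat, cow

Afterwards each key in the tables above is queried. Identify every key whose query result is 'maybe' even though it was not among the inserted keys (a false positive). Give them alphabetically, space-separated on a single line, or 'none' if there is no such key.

Answer: ant rat

Derivation:
Start: bits=0000000000
After insert 'dog': sets bits 6 -> bits=0000001000
After insert 'pig': sets bits 1 6 -> bits=0100001000
After insert 'owl': sets bits 0 3 8 -> bits=1101001010
After insert 'gnu': sets bits 3 4 9 -> bits=1101101011
After insert 'bat': sets bits 1 4 8 -> bits=1101101011
After insert 'cow': sets bits 2 5 6 -> bits=1111111011
Not inserted: ant fox hen rat — query each against bits=1111111011:
query ant: checks bit4=1, bit6=1, bit9=1 (all 1) -> maybe => FALSE POSITIVE
query fox: checks bit0=1, bit5=1, bit7=0 (has a 0) -> no => not a false positive
query hen: checks bit4=1, bit7=0, bit8=1 (has a 0) -> no => not a false positive
query rat: checks bit0=1, bit4=1, bit5=1 (all 1) -> maybe => FALSE POSITIVE
False positives (alphabetical): ant rat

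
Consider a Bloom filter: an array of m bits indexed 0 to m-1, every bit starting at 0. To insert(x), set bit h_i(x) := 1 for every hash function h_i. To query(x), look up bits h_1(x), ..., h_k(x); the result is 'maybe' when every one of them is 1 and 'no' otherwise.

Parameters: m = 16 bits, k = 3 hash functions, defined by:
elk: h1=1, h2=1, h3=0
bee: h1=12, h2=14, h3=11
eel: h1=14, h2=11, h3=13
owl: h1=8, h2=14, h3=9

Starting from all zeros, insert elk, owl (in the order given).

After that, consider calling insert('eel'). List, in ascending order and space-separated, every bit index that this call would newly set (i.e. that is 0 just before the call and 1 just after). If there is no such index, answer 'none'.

Start: bits=0000000000000000
After insert 'elk': sets bits 0 1 -> bits=1100000000000000
After insert 'owl': sets bits 8 9 14 -> bits=1100000011000010
insert 'eel' would touch bits 11 13 14; currently bit11=0, bit13=0, bit14=1
Bits that are 0 among those (would change 0->1): 11 13

Answer: 11 13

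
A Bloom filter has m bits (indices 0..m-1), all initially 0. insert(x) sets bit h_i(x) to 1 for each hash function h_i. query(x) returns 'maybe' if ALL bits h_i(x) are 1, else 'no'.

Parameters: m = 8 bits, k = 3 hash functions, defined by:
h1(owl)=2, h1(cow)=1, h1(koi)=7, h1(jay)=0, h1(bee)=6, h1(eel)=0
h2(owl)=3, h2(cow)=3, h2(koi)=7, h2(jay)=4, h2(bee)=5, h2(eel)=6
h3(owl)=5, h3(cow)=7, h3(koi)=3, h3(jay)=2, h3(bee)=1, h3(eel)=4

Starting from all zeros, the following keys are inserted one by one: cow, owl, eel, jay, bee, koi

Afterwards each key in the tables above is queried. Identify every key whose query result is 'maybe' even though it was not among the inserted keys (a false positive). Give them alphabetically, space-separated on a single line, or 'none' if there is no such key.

Start: bits=00000000
After insert 'cow': sets bits 1 3 7 -> bits=01010001
After insert 'owl': sets bits 2 3 5 -> bits=01110101
After insert 'eel': sets bits 0 4 6 -> bits=11111111
After insert 'jay': sets bits 0 2 4 -> bits=11111111
After insert 'bee': sets bits 1 5 6 -> bits=11111111
After insert 'koi': sets bits 3 7 -> bits=11111111
Not inserted: (none) — query each against bits=11111111:
False positives (alphabetical): none

Answer: none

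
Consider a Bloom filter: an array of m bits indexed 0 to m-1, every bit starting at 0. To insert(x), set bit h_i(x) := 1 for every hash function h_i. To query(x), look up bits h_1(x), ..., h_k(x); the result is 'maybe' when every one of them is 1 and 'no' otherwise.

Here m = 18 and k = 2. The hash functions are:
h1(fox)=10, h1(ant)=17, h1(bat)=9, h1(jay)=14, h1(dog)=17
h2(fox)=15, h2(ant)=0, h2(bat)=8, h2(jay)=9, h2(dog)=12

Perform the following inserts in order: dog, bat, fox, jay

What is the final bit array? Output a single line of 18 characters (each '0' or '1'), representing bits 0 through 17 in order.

Start: bits=000000000000000000
After insert 'dog': sets bits 12 17 -> bits=000000000000100001
After insert 'bat': sets bits 8 9 -> bits=000000001100100001
After insert 'fox': sets bits 10 15 -> bits=000000001110100101
After insert 'jay': sets bits 9 14 -> bits=000000001110101101

Answer: 000000001110101101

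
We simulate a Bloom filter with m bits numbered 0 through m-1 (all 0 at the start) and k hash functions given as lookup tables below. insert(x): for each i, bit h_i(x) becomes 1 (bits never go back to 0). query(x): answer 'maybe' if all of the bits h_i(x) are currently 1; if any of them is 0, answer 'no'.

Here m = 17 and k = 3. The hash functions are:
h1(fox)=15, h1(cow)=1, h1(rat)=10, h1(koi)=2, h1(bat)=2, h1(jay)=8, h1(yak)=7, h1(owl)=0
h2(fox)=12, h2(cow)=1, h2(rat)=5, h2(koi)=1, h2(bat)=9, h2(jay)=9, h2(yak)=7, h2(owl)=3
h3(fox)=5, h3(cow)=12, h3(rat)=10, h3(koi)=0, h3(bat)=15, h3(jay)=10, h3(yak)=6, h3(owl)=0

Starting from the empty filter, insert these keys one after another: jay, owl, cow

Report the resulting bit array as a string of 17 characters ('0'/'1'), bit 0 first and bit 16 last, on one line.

Answer: 11010000111010000

Derivation:
Start: bits=00000000000000000
After insert 'jay': sets bits 8 9 10 -> bits=00000000111000000
After insert 'owl': sets bits 0 3 -> bits=10010000111000000
After insert 'cow': sets bits 1 12 -> bits=11010000111010000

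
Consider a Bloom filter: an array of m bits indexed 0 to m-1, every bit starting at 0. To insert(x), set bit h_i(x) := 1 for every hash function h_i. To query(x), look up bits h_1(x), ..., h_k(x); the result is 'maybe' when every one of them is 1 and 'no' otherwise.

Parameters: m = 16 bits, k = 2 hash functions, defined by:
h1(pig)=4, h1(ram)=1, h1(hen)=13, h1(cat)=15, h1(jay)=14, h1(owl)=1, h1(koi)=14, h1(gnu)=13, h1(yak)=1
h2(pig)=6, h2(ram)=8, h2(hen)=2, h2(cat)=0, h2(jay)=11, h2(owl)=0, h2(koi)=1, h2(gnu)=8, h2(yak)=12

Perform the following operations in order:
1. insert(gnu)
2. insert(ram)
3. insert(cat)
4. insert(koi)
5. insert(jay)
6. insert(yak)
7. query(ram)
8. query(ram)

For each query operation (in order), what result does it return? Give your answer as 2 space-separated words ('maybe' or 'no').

Start: bits=0000000000000000
Op 1: insert gnu -> sets bits 8 13 -> bits=0000000010000100
Op 2: insert ram -> sets bits 1 8 -> bits=0100000010000100
Op 3: insert cat -> sets bits 0 15 -> bits=1100000010000101
Op 4: insert koi -> sets bits 1 14 -> bits=1100000010000111
Op 5: insert jay -> sets bits 11 14 -> bits=1100000010010111
Op 6: insert yak -> sets bits 1 12 -> bits=1100000010011111
Op 7: query ram -> checks bit1=1, bit8=1 (all 1) -> maybe
Op 8: query ram -> checks bit1=1, bit8=1 (all 1) -> maybe
Query results in order: maybe maybe

Answer: maybe maybe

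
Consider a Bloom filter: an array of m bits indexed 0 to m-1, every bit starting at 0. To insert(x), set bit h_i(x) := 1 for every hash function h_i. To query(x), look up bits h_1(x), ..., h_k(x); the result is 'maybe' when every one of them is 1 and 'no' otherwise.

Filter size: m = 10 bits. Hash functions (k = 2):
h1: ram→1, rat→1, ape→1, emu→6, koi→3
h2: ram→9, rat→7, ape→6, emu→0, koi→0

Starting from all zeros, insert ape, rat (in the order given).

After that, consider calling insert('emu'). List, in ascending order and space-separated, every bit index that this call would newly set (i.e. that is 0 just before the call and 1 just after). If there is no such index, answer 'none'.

Answer: 0

Derivation:
Start: bits=0000000000
After insert 'ape': sets bits 1 6 -> bits=0100001000
After insert 'rat': sets bits 1 7 -> bits=0100001100
insert 'emu' would touch bits 0 6; currently bit0=0, bit6=1
Bits that are 0 among those (would change 0->1): 0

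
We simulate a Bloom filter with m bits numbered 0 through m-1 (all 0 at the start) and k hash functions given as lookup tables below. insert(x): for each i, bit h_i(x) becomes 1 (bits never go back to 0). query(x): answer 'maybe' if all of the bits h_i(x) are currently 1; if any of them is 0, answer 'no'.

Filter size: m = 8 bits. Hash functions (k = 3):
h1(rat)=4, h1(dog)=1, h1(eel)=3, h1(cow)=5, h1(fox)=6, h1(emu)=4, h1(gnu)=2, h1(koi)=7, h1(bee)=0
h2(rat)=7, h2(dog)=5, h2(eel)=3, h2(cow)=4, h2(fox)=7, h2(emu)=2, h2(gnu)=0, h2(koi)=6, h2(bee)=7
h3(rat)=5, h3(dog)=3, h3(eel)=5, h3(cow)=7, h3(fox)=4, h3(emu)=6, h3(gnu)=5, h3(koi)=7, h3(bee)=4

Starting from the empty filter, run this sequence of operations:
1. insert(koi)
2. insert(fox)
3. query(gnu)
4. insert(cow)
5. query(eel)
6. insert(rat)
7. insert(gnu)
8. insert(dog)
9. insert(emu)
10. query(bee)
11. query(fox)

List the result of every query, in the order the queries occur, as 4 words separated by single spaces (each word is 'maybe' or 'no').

Start: bits=00000000
Op 1: insert koi -> sets bits 6 7 -> bits=00000011
Op 2: insert fox -> sets bits 4 6 7 -> bits=00001011
Op 3: query gnu -> checks bit0=0, bit2=0, bit5=0 (has a 0) -> no
Op 4: insert cow -> sets bits 4 5 7 -> bits=00001111
Op 5: query eel -> checks bit3=0, bit5=1 (has a 0) -> no
Op 6: insert rat -> sets bits 4 5 7 -> bits=00001111
Op 7: insert gnu -> sets bits 0 2 5 -> bits=10101111
Op 8: insert dog -> sets bits 1 3 5 -> bits=11111111
Op 9: insert emu -> sets bits 2 4 6 -> bits=11111111
Op 10: query bee -> checks bit0=1, bit4=1, bit7=1 (all 1) -> maybe
Op 11: query fox -> checks bit4=1, bit6=1, bit7=1 (all 1) -> maybe
Query results in order: no no maybe maybe

Answer: no no maybe maybe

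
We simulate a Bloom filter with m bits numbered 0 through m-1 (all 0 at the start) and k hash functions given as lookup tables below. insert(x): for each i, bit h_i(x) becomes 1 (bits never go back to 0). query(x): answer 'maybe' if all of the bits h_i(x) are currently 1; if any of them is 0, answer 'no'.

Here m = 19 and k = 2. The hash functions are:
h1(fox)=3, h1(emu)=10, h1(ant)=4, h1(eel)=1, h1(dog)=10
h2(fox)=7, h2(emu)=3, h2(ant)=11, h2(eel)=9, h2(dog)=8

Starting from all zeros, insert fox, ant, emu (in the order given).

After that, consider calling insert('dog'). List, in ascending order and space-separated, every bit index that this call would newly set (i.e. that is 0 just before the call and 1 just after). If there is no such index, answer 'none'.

Start: bits=0000000000000000000
After insert 'fox': sets bits 3 7 -> bits=0001000100000000000
After insert 'ant': sets bits 4 11 -> bits=0001100100010000000
After insert 'emu': sets bits 3 10 -> bits=0001100100110000000
insert 'dog' would touch bits 8 10; currently bit8=0, bit10=1
Bits that are 0 among those (would change 0->1): 8

Answer: 8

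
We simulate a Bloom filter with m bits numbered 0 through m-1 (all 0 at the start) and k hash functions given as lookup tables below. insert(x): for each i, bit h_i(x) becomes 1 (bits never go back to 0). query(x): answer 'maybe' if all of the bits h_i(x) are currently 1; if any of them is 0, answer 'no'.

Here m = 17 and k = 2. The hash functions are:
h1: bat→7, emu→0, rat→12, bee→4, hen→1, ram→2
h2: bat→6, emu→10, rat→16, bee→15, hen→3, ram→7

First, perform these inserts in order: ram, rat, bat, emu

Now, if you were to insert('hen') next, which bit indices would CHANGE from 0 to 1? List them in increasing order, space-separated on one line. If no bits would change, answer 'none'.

Start: bits=00000000000000000
After insert 'ram': sets bits 2 7 -> bits=00100001000000000
After insert 'rat': sets bits 12 16 -> bits=00100001000010001
After insert 'bat': sets bits 6 7 -> bits=00100011000010001
After insert 'emu': sets bits 0 10 -> bits=10100011001010001
insert 'hen' would touch bits 1 3; currently bit1=0, bit3=0
Bits that are 0 among those (would change 0->1): 1 3

Answer: 1 3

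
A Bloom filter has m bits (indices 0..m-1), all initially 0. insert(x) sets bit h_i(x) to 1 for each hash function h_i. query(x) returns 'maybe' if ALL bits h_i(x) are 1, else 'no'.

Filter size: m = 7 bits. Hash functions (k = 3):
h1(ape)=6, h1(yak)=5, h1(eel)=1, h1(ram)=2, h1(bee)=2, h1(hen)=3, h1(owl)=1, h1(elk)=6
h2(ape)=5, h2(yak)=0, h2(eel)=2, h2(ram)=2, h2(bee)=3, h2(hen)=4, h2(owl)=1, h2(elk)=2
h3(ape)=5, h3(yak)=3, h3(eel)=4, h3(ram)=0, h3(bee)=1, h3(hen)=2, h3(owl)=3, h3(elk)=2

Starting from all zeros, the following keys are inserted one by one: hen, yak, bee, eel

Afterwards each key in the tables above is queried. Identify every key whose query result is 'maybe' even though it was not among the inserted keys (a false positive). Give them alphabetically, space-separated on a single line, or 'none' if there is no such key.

Answer: owl ram

Derivation:
Start: bits=0000000
After insert 'hen': sets bits 2 3 4 -> bits=0011100
After insert 'yak': sets bits 0 3 5 -> bits=1011110
After insert 'bee': sets bits 1 2 3 -> bits=1111110
After insert 'eel': sets bits 1 2 4 -> bits=1111110
Not inserted: ape elk owl ram — query each against bits=1111110:
query ape: checks bit5=1, bit6=0 (has a 0) -> no => not a false positive
query elk: checks bit2=1, bit6=0 (has a 0) -> no => not a false positive
query owl: checks bit1=1, bit3=1 (all 1) -> maybe => FALSE POSITIVE
query ram: checks bit0=1, bit2=1 (all 1) -> maybe => FALSE POSITIVE
False positives (alphabetical): owl ram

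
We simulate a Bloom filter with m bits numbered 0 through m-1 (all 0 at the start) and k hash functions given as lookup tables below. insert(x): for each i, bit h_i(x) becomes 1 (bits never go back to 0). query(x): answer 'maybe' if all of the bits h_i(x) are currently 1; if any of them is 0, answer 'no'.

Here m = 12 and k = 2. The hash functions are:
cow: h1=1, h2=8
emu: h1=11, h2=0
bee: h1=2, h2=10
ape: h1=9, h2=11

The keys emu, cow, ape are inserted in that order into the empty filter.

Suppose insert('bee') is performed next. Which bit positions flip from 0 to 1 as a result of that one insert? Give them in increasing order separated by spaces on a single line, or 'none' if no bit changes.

Answer: 2 10

Derivation:
Start: bits=000000000000
After insert 'emu': sets bits 0 11 -> bits=100000000001
After insert 'cow': sets bits 1 8 -> bits=110000001001
After insert 'ape': sets bits 9 11 -> bits=110000001101
insert 'bee' would touch bits 2 10; currently bit2=0, bit10=0
Bits that are 0 among those (would change 0->1): 2 10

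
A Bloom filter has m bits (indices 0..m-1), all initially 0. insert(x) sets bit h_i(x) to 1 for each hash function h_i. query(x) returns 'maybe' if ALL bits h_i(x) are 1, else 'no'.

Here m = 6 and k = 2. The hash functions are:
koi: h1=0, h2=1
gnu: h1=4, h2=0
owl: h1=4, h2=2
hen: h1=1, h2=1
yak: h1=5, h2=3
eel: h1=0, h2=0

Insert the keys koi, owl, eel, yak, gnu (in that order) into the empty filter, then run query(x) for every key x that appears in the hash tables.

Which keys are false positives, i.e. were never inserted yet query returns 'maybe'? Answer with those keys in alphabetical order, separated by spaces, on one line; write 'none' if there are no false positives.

Start: bits=000000
After insert 'koi': sets bits 0 1 -> bits=110000
After insert 'owl': sets bits 2 4 -> bits=111010
After insert 'eel': sets bits 0 -> bits=111010
After insert 'yak': sets bits 3 5 -> bits=111111
After insert 'gnu': sets bits 0 4 -> bits=111111
Not inserted: hen — query each against bits=111111:
query hen: checks bit1=1 (all 1) -> maybe => FALSE POSITIVE
False positives (alphabetical): hen

Answer: hen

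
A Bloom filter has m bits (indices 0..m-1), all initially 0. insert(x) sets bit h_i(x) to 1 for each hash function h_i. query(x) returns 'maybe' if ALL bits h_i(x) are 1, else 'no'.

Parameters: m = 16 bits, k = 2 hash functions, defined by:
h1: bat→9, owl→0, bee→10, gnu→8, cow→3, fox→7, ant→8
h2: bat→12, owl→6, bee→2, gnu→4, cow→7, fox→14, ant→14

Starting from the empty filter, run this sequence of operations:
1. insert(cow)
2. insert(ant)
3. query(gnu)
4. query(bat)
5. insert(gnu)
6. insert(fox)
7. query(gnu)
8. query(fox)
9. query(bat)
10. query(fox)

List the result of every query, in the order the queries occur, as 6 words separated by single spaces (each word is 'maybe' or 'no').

Start: bits=0000000000000000
Op 1: insert cow -> sets bits 3 7 -> bits=0001000100000000
Op 2: insert ant -> sets bits 8 14 -> bits=0001000110000010
Op 3: query gnu -> checks bit4=0, bit8=1 (has a 0) -> no
Op 4: query bat -> checks bit9=0, bit12=0 (has a 0) -> no
Op 5: insert gnu -> sets bits 4 8 -> bits=0001100110000010
Op 6: insert fox -> sets bits 7 14 -> bits=0001100110000010
Op 7: query gnu -> checks bit4=1, bit8=1 (all 1) -> maybe
Op 8: query fox -> checks bit7=1, bit14=1 (all 1) -> maybe
Op 9: query bat -> checks bit9=0, bit12=0 (has a 0) -> no
Op 10: query fox -> checks bit7=1, bit14=1 (all 1) -> maybe
Query results in order: no no maybe maybe no maybe

Answer: no no maybe maybe no maybe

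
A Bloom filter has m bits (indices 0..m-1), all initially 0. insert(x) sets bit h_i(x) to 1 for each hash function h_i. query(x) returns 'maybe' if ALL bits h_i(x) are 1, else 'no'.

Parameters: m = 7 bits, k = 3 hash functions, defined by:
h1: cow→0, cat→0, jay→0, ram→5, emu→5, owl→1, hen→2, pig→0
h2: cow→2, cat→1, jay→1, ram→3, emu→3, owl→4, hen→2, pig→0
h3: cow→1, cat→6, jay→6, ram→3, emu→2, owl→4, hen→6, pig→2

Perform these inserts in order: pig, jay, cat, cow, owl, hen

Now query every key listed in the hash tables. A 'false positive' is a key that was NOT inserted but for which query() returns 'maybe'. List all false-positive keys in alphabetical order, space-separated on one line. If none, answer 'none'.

Answer: none

Derivation:
Start: bits=0000000
After insert 'pig': sets bits 0 2 -> bits=1010000
After insert 'jay': sets bits 0 1 6 -> bits=1110001
After insert 'cat': sets bits 0 1 6 -> bits=1110001
After insert 'cow': sets bits 0 1 2 -> bits=1110001
After insert 'owl': sets bits 1 4 -> bits=1110101
After insert 'hen': sets bits 2 6 -> bits=1110101
Not inserted: emu ram — query each against bits=1110101:
query emu: checks bit2=1, bit3=0, bit5=0 (has a 0) -> no => not a false positive
query ram: checks bit3=0, bit5=0 (has a 0) -> no => not a false positive
False positives (alphabetical): none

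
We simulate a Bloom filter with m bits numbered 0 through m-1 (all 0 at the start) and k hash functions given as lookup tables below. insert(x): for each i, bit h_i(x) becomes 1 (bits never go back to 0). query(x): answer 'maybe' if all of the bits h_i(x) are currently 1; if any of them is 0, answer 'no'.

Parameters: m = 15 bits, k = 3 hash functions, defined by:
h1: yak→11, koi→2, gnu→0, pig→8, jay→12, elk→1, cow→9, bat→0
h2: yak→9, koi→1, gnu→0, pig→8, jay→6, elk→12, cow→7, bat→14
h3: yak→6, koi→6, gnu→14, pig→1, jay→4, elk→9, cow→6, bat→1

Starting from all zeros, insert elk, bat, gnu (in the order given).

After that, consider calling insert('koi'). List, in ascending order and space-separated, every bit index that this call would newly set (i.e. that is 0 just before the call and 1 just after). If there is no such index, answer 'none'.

Start: bits=000000000000000
After insert 'elk': sets bits 1 9 12 -> bits=010000000100100
After insert 'bat': sets bits 0 1 14 -> bits=110000000100101
After insert 'gnu': sets bits 0 14 -> bits=110000000100101
insert 'koi' would touch bits 1 2 6; currently bit1=1, bit2=0, bit6=0
Bits that are 0 among those (would change 0->1): 2 6

Answer: 2 6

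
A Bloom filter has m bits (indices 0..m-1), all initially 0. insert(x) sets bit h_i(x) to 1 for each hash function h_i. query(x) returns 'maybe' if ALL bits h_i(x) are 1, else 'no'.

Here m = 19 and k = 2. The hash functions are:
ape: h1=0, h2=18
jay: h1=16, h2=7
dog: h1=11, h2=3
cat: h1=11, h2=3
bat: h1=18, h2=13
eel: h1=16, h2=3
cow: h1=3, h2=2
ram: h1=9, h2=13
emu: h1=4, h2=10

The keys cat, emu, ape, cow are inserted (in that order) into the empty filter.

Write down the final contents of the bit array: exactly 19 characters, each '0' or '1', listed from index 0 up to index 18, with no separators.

Answer: 1011100000110000001

Derivation:
Start: bits=0000000000000000000
After insert 'cat': sets bits 3 11 -> bits=0001000000010000000
After insert 'emu': sets bits 4 10 -> bits=0001100000110000000
After insert 'ape': sets bits 0 18 -> bits=1001100000110000001
After insert 'cow': sets bits 2 3 -> bits=1011100000110000001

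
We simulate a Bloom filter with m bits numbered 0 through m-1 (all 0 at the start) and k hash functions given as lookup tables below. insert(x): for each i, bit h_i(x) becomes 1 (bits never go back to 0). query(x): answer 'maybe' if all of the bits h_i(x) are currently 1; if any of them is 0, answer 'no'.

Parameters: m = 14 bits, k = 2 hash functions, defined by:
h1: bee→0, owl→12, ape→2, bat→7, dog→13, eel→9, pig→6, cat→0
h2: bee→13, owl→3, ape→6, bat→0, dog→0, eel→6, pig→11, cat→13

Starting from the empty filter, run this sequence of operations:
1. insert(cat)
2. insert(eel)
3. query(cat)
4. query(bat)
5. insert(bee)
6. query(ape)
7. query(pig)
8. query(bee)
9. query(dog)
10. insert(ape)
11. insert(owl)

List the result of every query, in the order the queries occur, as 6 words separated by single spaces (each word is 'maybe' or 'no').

Answer: maybe no no no maybe maybe

Derivation:
Start: bits=00000000000000
Op 1: insert cat -> sets bits 0 13 -> bits=10000000000001
Op 2: insert eel -> sets bits 6 9 -> bits=10000010010001
Op 3: query cat -> checks bit0=1, bit13=1 (all 1) -> maybe
Op 4: query bat -> checks bit0=1, bit7=0 (has a 0) -> no
Op 5: insert bee -> sets bits 0 13 -> bits=10000010010001
Op 6: query ape -> checks bit2=0, bit6=1 (has a 0) -> no
Op 7: query pig -> checks bit6=1, bit11=0 (has a 0) -> no
Op 8: query bee -> checks bit0=1, bit13=1 (all 1) -> maybe
Op 9: query dog -> checks bit0=1, bit13=1 (all 1) -> maybe
Op 10: insert ape -> sets bits 2 6 -> bits=10100010010001
Op 11: insert owl -> sets bits 3 12 -> bits=10110010010011
Query results in order: maybe no no no maybe maybe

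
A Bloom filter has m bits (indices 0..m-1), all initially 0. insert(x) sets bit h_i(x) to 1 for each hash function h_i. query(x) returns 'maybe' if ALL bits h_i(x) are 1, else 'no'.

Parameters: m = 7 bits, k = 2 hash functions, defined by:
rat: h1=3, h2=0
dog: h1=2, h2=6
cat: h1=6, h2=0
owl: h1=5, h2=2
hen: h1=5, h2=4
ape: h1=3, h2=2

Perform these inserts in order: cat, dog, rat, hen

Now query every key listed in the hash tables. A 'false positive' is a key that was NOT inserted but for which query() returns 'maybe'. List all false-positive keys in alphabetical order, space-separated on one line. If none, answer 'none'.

Answer: ape owl

Derivation:
Start: bits=0000000
After insert 'cat': sets bits 0 6 -> bits=1000001
After insert 'dog': sets bits 2 6 -> bits=1010001
After insert 'rat': sets bits 0 3 -> bits=1011001
After insert 'hen': sets bits 4 5 -> bits=1011111
Not inserted: ape owl — query each against bits=1011111:
query ape: checks bit2=1, bit3=1 (all 1) -> maybe => FALSE POSITIVE
query owl: checks bit2=1, bit5=1 (all 1) -> maybe => FALSE POSITIVE
False positives (alphabetical): ape owl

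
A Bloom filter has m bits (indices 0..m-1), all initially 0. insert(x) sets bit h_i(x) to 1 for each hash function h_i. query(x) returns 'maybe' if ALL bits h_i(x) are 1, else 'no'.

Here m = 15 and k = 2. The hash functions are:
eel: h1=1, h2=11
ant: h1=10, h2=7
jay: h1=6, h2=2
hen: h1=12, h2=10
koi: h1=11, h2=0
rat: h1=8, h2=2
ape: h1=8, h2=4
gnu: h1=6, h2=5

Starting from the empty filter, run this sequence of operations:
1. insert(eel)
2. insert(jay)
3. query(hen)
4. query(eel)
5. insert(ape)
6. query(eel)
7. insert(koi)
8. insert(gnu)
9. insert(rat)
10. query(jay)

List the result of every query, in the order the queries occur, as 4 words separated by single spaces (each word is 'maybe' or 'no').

Answer: no maybe maybe maybe

Derivation:
Start: bits=000000000000000
Op 1: insert eel -> sets bits 1 11 -> bits=010000000001000
Op 2: insert jay -> sets bits 2 6 -> bits=011000100001000
Op 3: query hen -> checks bit10=0, bit12=0 (has a 0) -> no
Op 4: query eel -> checks bit1=1, bit11=1 (all 1) -> maybe
Op 5: insert ape -> sets bits 4 8 -> bits=011010101001000
Op 6: query eel -> checks bit1=1, bit11=1 (all 1) -> maybe
Op 7: insert koi -> sets bits 0 11 -> bits=111010101001000
Op 8: insert gnu -> sets bits 5 6 -> bits=111011101001000
Op 9: insert rat -> sets bits 2 8 -> bits=111011101001000
Op 10: query jay -> checks bit2=1, bit6=1 (all 1) -> maybe
Query results in order: no maybe maybe maybe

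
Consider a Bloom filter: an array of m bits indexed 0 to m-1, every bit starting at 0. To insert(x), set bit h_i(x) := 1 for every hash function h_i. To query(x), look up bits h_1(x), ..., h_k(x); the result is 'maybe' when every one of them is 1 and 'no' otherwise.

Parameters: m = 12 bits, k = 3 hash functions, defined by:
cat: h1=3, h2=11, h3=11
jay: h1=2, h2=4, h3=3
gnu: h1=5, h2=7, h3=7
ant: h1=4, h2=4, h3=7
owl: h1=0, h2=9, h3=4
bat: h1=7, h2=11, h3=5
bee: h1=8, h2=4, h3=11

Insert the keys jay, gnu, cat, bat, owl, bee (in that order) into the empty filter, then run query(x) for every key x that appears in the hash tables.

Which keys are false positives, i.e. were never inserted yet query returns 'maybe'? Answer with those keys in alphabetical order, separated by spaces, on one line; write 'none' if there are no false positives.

Start: bits=000000000000
After insert 'jay': sets bits 2 3 4 -> bits=001110000000
After insert 'gnu': sets bits 5 7 -> bits=001111010000
After insert 'cat': sets bits 3 11 -> bits=001111010001
After insert 'bat': sets bits 5 7 11 -> bits=001111010001
After insert 'owl': sets bits 0 4 9 -> bits=101111010101
After insert 'bee': sets bits 4 8 11 -> bits=101111011101
Not inserted: ant — query each against bits=101111011101:
query ant: checks bit4=1, bit7=1 (all 1) -> maybe => FALSE POSITIVE
False positives (alphabetical): ant

Answer: ant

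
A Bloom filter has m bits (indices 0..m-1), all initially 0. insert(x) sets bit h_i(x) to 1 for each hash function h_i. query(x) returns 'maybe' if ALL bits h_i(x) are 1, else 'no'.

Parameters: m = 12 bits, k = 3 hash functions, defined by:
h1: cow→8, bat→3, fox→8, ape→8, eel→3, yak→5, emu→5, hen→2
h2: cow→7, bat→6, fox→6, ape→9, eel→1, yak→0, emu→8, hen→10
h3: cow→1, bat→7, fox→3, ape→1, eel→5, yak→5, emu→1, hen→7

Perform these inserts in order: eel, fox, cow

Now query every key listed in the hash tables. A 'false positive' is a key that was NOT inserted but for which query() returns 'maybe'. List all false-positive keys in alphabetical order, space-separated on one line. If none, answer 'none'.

Start: bits=000000000000
After insert 'eel': sets bits 1 3 5 -> bits=010101000000
After insert 'fox': sets bits 3 6 8 -> bits=010101101000
After insert 'cow': sets bits 1 7 8 -> bits=010101111000
Not inserted: ape bat emu hen yak — query each against bits=010101111000:
query ape: checks bit1=1, bit8=1, bit9=0 (has a 0) -> no => not a false positive
query bat: checks bit3=1, bit6=1, bit7=1 (all 1) -> maybe => FALSE POSITIVE
query emu: checks bit1=1, bit5=1, bit8=1 (all 1) -> maybe => FALSE POSITIVE
query hen: checks bit2=0, bit7=1, bit10=0 (has a 0) -> no => not a false positive
query yak: checks bit0=0, bit5=1 (has a 0) -> no => not a false positive
False positives (alphabetical): bat emu

Answer: bat emu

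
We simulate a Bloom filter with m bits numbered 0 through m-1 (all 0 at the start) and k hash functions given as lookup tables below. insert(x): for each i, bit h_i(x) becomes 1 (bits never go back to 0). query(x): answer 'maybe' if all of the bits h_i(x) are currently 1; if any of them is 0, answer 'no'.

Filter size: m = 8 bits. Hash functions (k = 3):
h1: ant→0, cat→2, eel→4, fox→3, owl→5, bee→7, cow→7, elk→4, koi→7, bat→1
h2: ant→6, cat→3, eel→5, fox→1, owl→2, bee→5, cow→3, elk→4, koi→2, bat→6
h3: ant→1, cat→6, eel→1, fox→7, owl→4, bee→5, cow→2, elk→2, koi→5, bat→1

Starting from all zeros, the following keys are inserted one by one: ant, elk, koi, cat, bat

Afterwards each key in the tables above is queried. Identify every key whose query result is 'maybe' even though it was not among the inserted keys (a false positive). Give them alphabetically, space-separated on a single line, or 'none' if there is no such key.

Answer: bee cow eel fox owl

Derivation:
Start: bits=00000000
After insert 'ant': sets bits 0 1 6 -> bits=11000010
After insert 'elk': sets bits 2 4 -> bits=11101010
After insert 'koi': sets bits 2 5 7 -> bits=11101111
After insert 'cat': sets bits 2 3 6 -> bits=11111111
After insert 'bat': sets bits 1 6 -> bits=11111111
Not inserted: bee cow eel fox owl — query each against bits=11111111:
query bee: checks bit5=1, bit7=1 (all 1) -> maybe => FALSE POSITIVE
query cow: checks bit2=1, bit3=1, bit7=1 (all 1) -> maybe => FALSE POSITIVE
query eel: checks bit1=1, bit4=1, bit5=1 (all 1) -> maybe => FALSE POSITIVE
query fox: checks bit1=1, bit3=1, bit7=1 (all 1) -> maybe => FALSE POSITIVE
query owl: checks bit2=1, bit4=1, bit5=1 (all 1) -> maybe => FALSE POSITIVE
False positives (alphabetical): bee cow eel fox owl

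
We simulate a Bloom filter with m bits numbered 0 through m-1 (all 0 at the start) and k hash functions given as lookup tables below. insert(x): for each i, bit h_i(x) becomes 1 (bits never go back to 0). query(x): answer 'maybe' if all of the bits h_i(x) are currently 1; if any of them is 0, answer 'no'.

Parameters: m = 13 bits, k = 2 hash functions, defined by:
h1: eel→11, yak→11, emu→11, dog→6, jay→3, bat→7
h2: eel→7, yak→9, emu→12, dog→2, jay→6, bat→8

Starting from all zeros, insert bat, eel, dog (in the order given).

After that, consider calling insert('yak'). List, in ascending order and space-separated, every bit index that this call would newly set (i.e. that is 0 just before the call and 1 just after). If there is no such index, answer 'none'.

Answer: 9

Derivation:
Start: bits=0000000000000
After insert 'bat': sets bits 7 8 -> bits=0000000110000
After insert 'eel': sets bits 7 11 -> bits=0000000110010
After insert 'dog': sets bits 2 6 -> bits=0010001110010
insert 'yak' would touch bits 9 11; currently bit9=0, bit11=1
Bits that are 0 among those (would change 0->1): 9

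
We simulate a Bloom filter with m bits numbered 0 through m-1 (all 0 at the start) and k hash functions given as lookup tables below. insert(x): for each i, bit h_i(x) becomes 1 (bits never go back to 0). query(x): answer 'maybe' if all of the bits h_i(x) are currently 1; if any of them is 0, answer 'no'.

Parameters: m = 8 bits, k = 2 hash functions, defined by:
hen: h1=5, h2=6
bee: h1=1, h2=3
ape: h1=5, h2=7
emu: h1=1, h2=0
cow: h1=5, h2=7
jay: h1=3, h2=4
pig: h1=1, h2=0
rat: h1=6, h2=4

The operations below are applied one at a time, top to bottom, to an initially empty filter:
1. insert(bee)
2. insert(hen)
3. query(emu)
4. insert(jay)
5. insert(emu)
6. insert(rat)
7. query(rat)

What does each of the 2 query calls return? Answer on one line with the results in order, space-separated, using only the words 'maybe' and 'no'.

Start: bits=00000000
Op 1: insert bee -> sets bits 1 3 -> bits=01010000
Op 2: insert hen -> sets bits 5 6 -> bits=01010110
Op 3: query emu -> checks bit0=0, bit1=1 (has a 0) -> no
Op 4: insert jay -> sets bits 3 4 -> bits=01011110
Op 5: insert emu -> sets bits 0 1 -> bits=11011110
Op 6: insert rat -> sets bits 4 6 -> bits=11011110
Op 7: query rat -> checks bit4=1, bit6=1 (all 1) -> maybe
Query results in order: no maybe

Answer: no maybe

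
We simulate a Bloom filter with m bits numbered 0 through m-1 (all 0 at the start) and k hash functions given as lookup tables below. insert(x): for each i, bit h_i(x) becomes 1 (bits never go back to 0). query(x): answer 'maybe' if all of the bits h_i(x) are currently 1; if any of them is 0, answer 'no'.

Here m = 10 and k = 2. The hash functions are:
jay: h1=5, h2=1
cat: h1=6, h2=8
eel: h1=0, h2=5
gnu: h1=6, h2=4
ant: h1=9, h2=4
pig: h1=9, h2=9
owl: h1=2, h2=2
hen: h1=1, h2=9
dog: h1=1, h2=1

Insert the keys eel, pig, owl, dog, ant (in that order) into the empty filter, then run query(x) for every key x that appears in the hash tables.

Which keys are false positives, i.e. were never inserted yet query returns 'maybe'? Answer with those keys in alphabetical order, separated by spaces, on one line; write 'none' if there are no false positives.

Answer: hen jay

Derivation:
Start: bits=0000000000
After insert 'eel': sets bits 0 5 -> bits=1000010000
After insert 'pig': sets bits 9 -> bits=1000010001
After insert 'owl': sets bits 2 -> bits=1010010001
After insert 'dog': sets bits 1 -> bits=1110010001
After insert 'ant': sets bits 4 9 -> bits=1110110001
Not inserted: cat gnu hen jay — query each against bits=1110110001:
query cat: checks bit6=0, bit8=0 (has a 0) -> no => not a false positive
query gnu: checks bit4=1, bit6=0 (has a 0) -> no => not a false positive
query hen: checks bit1=1, bit9=1 (all 1) -> maybe => FALSE POSITIVE
query jay: checks bit1=1, bit5=1 (all 1) -> maybe => FALSE POSITIVE
False positives (alphabetical): hen jay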